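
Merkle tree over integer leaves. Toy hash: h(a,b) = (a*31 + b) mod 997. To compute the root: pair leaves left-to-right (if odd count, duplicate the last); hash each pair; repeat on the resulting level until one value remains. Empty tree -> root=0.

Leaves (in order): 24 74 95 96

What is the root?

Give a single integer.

L0: [24, 74, 95, 96]
L1: h(24,74)=(24*31+74)%997=818 h(95,96)=(95*31+96)%997=50 -> [818, 50]
L2: h(818,50)=(818*31+50)%997=483 -> [483]

Answer: 483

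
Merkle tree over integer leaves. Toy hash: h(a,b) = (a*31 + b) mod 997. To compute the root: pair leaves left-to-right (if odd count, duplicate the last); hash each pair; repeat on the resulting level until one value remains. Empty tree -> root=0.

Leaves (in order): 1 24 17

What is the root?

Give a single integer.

L0: [1, 24, 17]
L1: h(1,24)=(1*31+24)%997=55 h(17,17)=(17*31+17)%997=544 -> [55, 544]
L2: h(55,544)=(55*31+544)%997=255 -> [255]

Answer: 255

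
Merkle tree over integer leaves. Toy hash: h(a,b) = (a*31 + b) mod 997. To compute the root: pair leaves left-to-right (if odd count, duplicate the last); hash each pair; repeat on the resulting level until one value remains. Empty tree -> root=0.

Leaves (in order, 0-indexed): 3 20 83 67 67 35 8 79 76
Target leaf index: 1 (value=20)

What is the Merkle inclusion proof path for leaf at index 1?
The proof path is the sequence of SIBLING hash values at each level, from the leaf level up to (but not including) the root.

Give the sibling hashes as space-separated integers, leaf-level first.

Answer: 3 646 994 859

Derivation:
L0 (leaves): [3, 20, 83, 67, 67, 35, 8, 79, 76], target index=1
L1: h(3,20)=(3*31+20)%997=113 [pair 0] h(83,67)=(83*31+67)%997=646 [pair 1] h(67,35)=(67*31+35)%997=118 [pair 2] h(8,79)=(8*31+79)%997=327 [pair 3] h(76,76)=(76*31+76)%997=438 [pair 4] -> [113, 646, 118, 327, 438]
  Sibling for proof at L0: 3
L2: h(113,646)=(113*31+646)%997=161 [pair 0] h(118,327)=(118*31+327)%997=994 [pair 1] h(438,438)=(438*31+438)%997=58 [pair 2] -> [161, 994, 58]
  Sibling for proof at L1: 646
L3: h(161,994)=(161*31+994)%997=3 [pair 0] h(58,58)=(58*31+58)%997=859 [pair 1] -> [3, 859]
  Sibling for proof at L2: 994
L4: h(3,859)=(3*31+859)%997=952 [pair 0] -> [952]
  Sibling for proof at L3: 859
Root: 952
Proof path (sibling hashes from leaf to root): [3, 646, 994, 859]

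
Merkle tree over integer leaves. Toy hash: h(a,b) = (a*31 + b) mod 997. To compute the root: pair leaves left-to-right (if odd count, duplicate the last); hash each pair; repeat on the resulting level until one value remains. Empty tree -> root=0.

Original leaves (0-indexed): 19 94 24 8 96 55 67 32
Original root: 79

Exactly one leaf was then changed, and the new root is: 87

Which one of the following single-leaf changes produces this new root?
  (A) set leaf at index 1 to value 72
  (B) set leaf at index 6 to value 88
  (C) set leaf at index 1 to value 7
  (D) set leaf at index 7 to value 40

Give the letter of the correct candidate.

Original leaves: [19, 94, 24, 8, 96, 55, 67, 32]
Target new root: 87
Try each candidate change and compute the resulting root:
Candidate A: set leaf[1] = 72 -> leaves = [19, 72, 24, 8, 96, 55, 67, 32]
  L0: [19, 72, 24, 8, 96, 55, 67, 32]
  L1: h(19,72)=(19*31+72)%997=661 h(24,8)=(24*31+8)%997=752 h(96,55)=(96*31+55)%997=40 h(67,32)=(67*31+32)%997=115 -> [661, 752, 40, 115]
  L2: h(661,752)=(661*31+752)%997=306 h(40,115)=(40*31+115)%997=358 -> [306, 358]
  L3: h(306,358)=(306*31+358)%997=871 -> [871]
  root = 871 != target 87
Candidate B: set leaf[6] = 88 -> leaves = [19, 94, 24, 8, 96, 55, 88, 32]
  L0: [19, 94, 24, 8, 96, 55, 88, 32]
  L1: h(19,94)=(19*31+94)%997=683 h(24,8)=(24*31+8)%997=752 h(96,55)=(96*31+55)%997=40 h(88,32)=(88*31+32)%997=766 -> [683, 752, 40, 766]
  L2: h(683,752)=(683*31+752)%997=988 h(40,766)=(40*31+766)%997=12 -> [988, 12]
  L3: h(988,12)=(988*31+12)%997=730 -> [730]
  root = 730 != target 87
Candidate C: set leaf[1] = 7 -> leaves = [19, 7, 24, 8, 96, 55, 67, 32]
  L0: [19, 7, 24, 8, 96, 55, 67, 32]
  L1: h(19,7)=(19*31+7)%997=596 h(24,8)=(24*31+8)%997=752 h(96,55)=(96*31+55)%997=40 h(67,32)=(67*31+32)%997=115 -> [596, 752, 40, 115]
  L2: h(596,752)=(596*31+752)%997=285 h(40,115)=(40*31+115)%997=358 -> [285, 358]
  L3: h(285,358)=(285*31+358)%997=220 -> [220]
  root = 220 != target 87
Candidate D: set leaf[7] = 40 -> leaves = [19, 94, 24, 8, 96, 55, 67, 40]
  L0: [19, 94, 24, 8, 96, 55, 67, 40]
  L1: h(19,94)=(19*31+94)%997=683 h(24,8)=(24*31+8)%997=752 h(96,55)=(96*31+55)%997=40 h(67,40)=(67*31+40)%997=123 -> [683, 752, 40, 123]
  L2: h(683,752)=(683*31+752)%997=988 h(40,123)=(40*31+123)%997=366 -> [988, 366]
  L3: h(988,366)=(988*31+366)%997=87 -> [87]
  root = 87 == target 87  ** MATCH **
Candidate D produces the target root.

Answer: D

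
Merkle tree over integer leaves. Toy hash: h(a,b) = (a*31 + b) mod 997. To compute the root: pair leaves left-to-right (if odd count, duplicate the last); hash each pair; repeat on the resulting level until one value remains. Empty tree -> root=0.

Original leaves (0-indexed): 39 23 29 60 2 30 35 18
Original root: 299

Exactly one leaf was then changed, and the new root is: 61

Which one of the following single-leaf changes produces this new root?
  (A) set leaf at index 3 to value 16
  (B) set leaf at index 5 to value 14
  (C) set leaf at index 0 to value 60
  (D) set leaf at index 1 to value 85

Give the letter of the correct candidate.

Answer: D

Derivation:
Original leaves: [39, 23, 29, 60, 2, 30, 35, 18]
Target new root: 61
Try each candidate change and compute the resulting root:
Candidate A: set leaf[3] = 16 -> leaves = [39, 23, 29, 16, 2, 30, 35, 18]
  L0: [39, 23, 29, 16, 2, 30, 35, 18]
  L1: h(39,23)=(39*31+23)%997=235 h(29,16)=(29*31+16)%997=915 h(2,30)=(2*31+30)%997=92 h(35,18)=(35*31+18)%997=106 -> [235, 915, 92, 106]
  L2: h(235,915)=(235*31+915)%997=224 h(92,106)=(92*31+106)%997=964 -> [224, 964]
  L3: h(224,964)=(224*31+964)%997=929 -> [929]
  root = 929 != target 61
Candidate B: set leaf[5] = 14 -> leaves = [39, 23, 29, 60, 2, 14, 35, 18]
  L0: [39, 23, 29, 60, 2, 14, 35, 18]
  L1: h(39,23)=(39*31+23)%997=235 h(29,60)=(29*31+60)%997=959 h(2,14)=(2*31+14)%997=76 h(35,18)=(35*31+18)%997=106 -> [235, 959, 76, 106]
  L2: h(235,959)=(235*31+959)%997=268 h(76,106)=(76*31+106)%997=468 -> [268, 468]
  L3: h(268,468)=(268*31+468)%997=800 -> [800]
  root = 800 != target 61
Candidate C: set leaf[0] = 60 -> leaves = [60, 23, 29, 60, 2, 30, 35, 18]
  L0: [60, 23, 29, 60, 2, 30, 35, 18]
  L1: h(60,23)=(60*31+23)%997=886 h(29,60)=(29*31+60)%997=959 h(2,30)=(2*31+30)%997=92 h(35,18)=(35*31+18)%997=106 -> [886, 959, 92, 106]
  L2: h(886,959)=(886*31+959)%997=509 h(92,106)=(92*31+106)%997=964 -> [509, 964]
  L3: h(509,964)=(509*31+964)%997=791 -> [791]
  root = 791 != target 61
Candidate D: set leaf[1] = 85 -> leaves = [39, 85, 29, 60, 2, 30, 35, 18]
  L0: [39, 85, 29, 60, 2, 30, 35, 18]
  L1: h(39,85)=(39*31+85)%997=297 h(29,60)=(29*31+60)%997=959 h(2,30)=(2*31+30)%997=92 h(35,18)=(35*31+18)%997=106 -> [297, 959, 92, 106]
  L2: h(297,959)=(297*31+959)%997=196 h(92,106)=(92*31+106)%997=964 -> [196, 964]
  L3: h(196,964)=(196*31+964)%997=61 -> [61]
  root = 61 == target 61  ** MATCH **
Candidate D produces the target root.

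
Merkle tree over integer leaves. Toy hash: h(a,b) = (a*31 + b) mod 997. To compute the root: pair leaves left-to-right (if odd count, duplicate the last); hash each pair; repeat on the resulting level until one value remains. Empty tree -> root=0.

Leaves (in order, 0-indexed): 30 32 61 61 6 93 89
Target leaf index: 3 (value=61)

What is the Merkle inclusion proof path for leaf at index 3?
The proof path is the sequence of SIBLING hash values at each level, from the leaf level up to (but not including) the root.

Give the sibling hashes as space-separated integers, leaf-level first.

L0 (leaves): [30, 32, 61, 61, 6, 93, 89], target index=3
L1: h(30,32)=(30*31+32)%997=962 [pair 0] h(61,61)=(61*31+61)%997=955 [pair 1] h(6,93)=(6*31+93)%997=279 [pair 2] h(89,89)=(89*31+89)%997=854 [pair 3] -> [962, 955, 279, 854]
  Sibling for proof at L0: 61
L2: h(962,955)=(962*31+955)%997=867 [pair 0] h(279,854)=(279*31+854)%997=530 [pair 1] -> [867, 530]
  Sibling for proof at L1: 962
L3: h(867,530)=(867*31+530)%997=488 [pair 0] -> [488]
  Sibling for proof at L2: 530
Root: 488
Proof path (sibling hashes from leaf to root): [61, 962, 530]

Answer: 61 962 530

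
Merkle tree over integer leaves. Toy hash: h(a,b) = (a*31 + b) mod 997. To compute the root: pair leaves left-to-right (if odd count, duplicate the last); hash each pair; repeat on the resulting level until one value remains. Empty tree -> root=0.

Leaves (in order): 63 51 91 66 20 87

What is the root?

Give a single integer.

Answer: 97

Derivation:
L0: [63, 51, 91, 66, 20, 87]
L1: h(63,51)=(63*31+51)%997=10 h(91,66)=(91*31+66)%997=893 h(20,87)=(20*31+87)%997=707 -> [10, 893, 707]
L2: h(10,893)=(10*31+893)%997=206 h(707,707)=(707*31+707)%997=690 -> [206, 690]
L3: h(206,690)=(206*31+690)%997=97 -> [97]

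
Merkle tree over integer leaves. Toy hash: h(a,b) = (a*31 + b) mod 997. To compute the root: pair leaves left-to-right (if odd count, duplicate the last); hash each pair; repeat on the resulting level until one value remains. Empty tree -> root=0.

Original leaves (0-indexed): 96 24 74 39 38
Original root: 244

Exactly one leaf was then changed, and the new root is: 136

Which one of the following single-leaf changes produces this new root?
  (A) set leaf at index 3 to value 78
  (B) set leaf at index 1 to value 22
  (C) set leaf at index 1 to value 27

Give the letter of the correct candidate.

Original leaves: [96, 24, 74, 39, 38]
Target new root: 136
Try each candidate change and compute the resulting root:
Candidate A: set leaf[3] = 78 -> leaves = [96, 24, 74, 78, 38]
  L0: [96, 24, 74, 78, 38]
  L1: h(96,24)=(96*31+24)%997=9 h(74,78)=(74*31+78)%997=378 h(38,38)=(38*31+38)%997=219 -> [9, 378, 219]
  L2: h(9,378)=(9*31+378)%997=657 h(219,219)=(219*31+219)%997=29 -> [657, 29]
  L3: h(657,29)=(657*31+29)%997=456 -> [456]
  root = 456 != target 136
Candidate B: set leaf[1] = 22 -> leaves = [96, 22, 74, 39, 38]
  L0: [96, 22, 74, 39, 38]
  L1: h(96,22)=(96*31+22)%997=7 h(74,39)=(74*31+39)%997=339 h(38,38)=(38*31+38)%997=219 -> [7, 339, 219]
  L2: h(7,339)=(7*31+339)%997=556 h(219,219)=(219*31+219)%997=29 -> [556, 29]
  L3: h(556,29)=(556*31+29)%997=316 -> [316]
  root = 316 != target 136
Candidate C: set leaf[1] = 27 -> leaves = [96, 27, 74, 39, 38]
  L0: [96, 27, 74, 39, 38]
  L1: h(96,27)=(96*31+27)%997=12 h(74,39)=(74*31+39)%997=339 h(38,38)=(38*31+38)%997=219 -> [12, 339, 219]
  L2: h(12,339)=(12*31+339)%997=711 h(219,219)=(219*31+219)%997=29 -> [711, 29]
  L3: h(711,29)=(711*31+29)%997=136 -> [136]
  root = 136 == target 136  ** MATCH **
Candidate C produces the target root.

Answer: C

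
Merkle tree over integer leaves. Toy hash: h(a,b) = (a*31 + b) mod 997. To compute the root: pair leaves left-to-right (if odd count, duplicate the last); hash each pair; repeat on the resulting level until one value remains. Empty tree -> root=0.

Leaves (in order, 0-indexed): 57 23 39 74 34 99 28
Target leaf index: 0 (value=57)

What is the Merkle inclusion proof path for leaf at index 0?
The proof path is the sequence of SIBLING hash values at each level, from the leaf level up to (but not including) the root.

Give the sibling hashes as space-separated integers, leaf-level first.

Answer: 23 286 747

Derivation:
L0 (leaves): [57, 23, 39, 74, 34, 99, 28], target index=0
L1: h(57,23)=(57*31+23)%997=793 [pair 0] h(39,74)=(39*31+74)%997=286 [pair 1] h(34,99)=(34*31+99)%997=156 [pair 2] h(28,28)=(28*31+28)%997=896 [pair 3] -> [793, 286, 156, 896]
  Sibling for proof at L0: 23
L2: h(793,286)=(793*31+286)%997=941 [pair 0] h(156,896)=(156*31+896)%997=747 [pair 1] -> [941, 747]
  Sibling for proof at L1: 286
L3: h(941,747)=(941*31+747)%997=8 [pair 0] -> [8]
  Sibling for proof at L2: 747
Root: 8
Proof path (sibling hashes from leaf to root): [23, 286, 747]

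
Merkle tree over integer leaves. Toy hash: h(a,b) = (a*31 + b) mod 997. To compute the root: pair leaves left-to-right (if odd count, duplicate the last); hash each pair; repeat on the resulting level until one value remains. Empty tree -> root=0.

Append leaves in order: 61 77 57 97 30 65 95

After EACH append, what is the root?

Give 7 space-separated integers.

After append 61 (leaves=[61]):
  L0: [61]
  root=61
After append 77 (leaves=[61, 77]):
  L0: [61, 77]
  L1: h(61,77)=(61*31+77)%997=971 -> [971]
  root=971
After append 57 (leaves=[61, 77, 57]):
  L0: [61, 77, 57]
  L1: h(61,77)=(61*31+77)%997=971 h(57,57)=(57*31+57)%997=827 -> [971, 827]
  L2: h(971,827)=(971*31+827)%997=21 -> [21]
  root=21
After append 97 (leaves=[61, 77, 57, 97]):
  L0: [61, 77, 57, 97]
  L1: h(61,77)=(61*31+77)%997=971 h(57,97)=(57*31+97)%997=867 -> [971, 867]
  L2: h(971,867)=(971*31+867)%997=61 -> [61]
  root=61
After append 30 (leaves=[61, 77, 57, 97, 30]):
  L0: [61, 77, 57, 97, 30]
  L1: h(61,77)=(61*31+77)%997=971 h(57,97)=(57*31+97)%997=867 h(30,30)=(30*31+30)%997=960 -> [971, 867, 960]
  L2: h(971,867)=(971*31+867)%997=61 h(960,960)=(960*31+960)%997=810 -> [61, 810]
  L3: h(61,810)=(61*31+810)%997=707 -> [707]
  root=707
After append 65 (leaves=[61, 77, 57, 97, 30, 65]):
  L0: [61, 77, 57, 97, 30, 65]
  L1: h(61,77)=(61*31+77)%997=971 h(57,97)=(57*31+97)%997=867 h(30,65)=(30*31+65)%997=995 -> [971, 867, 995]
  L2: h(971,867)=(971*31+867)%997=61 h(995,995)=(995*31+995)%997=933 -> [61, 933]
  L3: h(61,933)=(61*31+933)%997=830 -> [830]
  root=830
After append 95 (leaves=[61, 77, 57, 97, 30, 65, 95]):
  L0: [61, 77, 57, 97, 30, 65, 95]
  L1: h(61,77)=(61*31+77)%997=971 h(57,97)=(57*31+97)%997=867 h(30,65)=(30*31+65)%997=995 h(95,95)=(95*31+95)%997=49 -> [971, 867, 995, 49]
  L2: h(971,867)=(971*31+867)%997=61 h(995,49)=(995*31+49)%997=984 -> [61, 984]
  L3: h(61,984)=(61*31+984)%997=881 -> [881]
  root=881

Answer: 61 971 21 61 707 830 881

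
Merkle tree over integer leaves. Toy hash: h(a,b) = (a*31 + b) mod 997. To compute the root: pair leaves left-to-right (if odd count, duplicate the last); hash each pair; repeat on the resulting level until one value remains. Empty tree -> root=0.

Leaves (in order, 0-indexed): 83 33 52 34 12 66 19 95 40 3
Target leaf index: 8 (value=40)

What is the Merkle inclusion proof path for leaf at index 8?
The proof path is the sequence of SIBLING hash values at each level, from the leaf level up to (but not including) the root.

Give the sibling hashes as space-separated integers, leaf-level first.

Answer: 3 246 893 385

Derivation:
L0 (leaves): [83, 33, 52, 34, 12, 66, 19, 95, 40, 3], target index=8
L1: h(83,33)=(83*31+33)%997=612 [pair 0] h(52,34)=(52*31+34)%997=649 [pair 1] h(12,66)=(12*31+66)%997=438 [pair 2] h(19,95)=(19*31+95)%997=684 [pair 3] h(40,3)=(40*31+3)%997=246 [pair 4] -> [612, 649, 438, 684, 246]
  Sibling for proof at L0: 3
L2: h(612,649)=(612*31+649)%997=678 [pair 0] h(438,684)=(438*31+684)%997=304 [pair 1] h(246,246)=(246*31+246)%997=893 [pair 2] -> [678, 304, 893]
  Sibling for proof at L1: 246
L3: h(678,304)=(678*31+304)%997=385 [pair 0] h(893,893)=(893*31+893)%997=660 [pair 1] -> [385, 660]
  Sibling for proof at L2: 893
L4: h(385,660)=(385*31+660)%997=631 [pair 0] -> [631]
  Sibling for proof at L3: 385
Root: 631
Proof path (sibling hashes from leaf to root): [3, 246, 893, 385]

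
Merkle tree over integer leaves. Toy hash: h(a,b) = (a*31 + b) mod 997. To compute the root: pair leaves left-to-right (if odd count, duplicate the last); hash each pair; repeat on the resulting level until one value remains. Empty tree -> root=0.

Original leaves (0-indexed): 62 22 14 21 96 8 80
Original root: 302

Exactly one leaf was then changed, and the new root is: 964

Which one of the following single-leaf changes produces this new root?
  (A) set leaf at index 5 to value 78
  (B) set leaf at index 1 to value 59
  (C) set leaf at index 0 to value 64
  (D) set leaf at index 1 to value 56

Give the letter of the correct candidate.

Original leaves: [62, 22, 14, 21, 96, 8, 80]
Target new root: 964
Try each candidate change and compute the resulting root:
Candidate A: set leaf[5] = 78 -> leaves = [62, 22, 14, 21, 96, 78, 80]
  L0: [62, 22, 14, 21, 96, 78, 80]
  L1: h(62,22)=(62*31+22)%997=947 h(14,21)=(14*31+21)%997=455 h(96,78)=(96*31+78)%997=63 h(80,80)=(80*31+80)%997=566 -> [947, 455, 63, 566]
  L2: h(947,455)=(947*31+455)%997=899 h(63,566)=(63*31+566)%997=525 -> [899, 525]
  L3: h(899,525)=(899*31+525)%997=478 -> [478]
  root = 478 != target 964
Candidate B: set leaf[1] = 59 -> leaves = [62, 59, 14, 21, 96, 8, 80]
  L0: [62, 59, 14, 21, 96, 8, 80]
  L1: h(62,59)=(62*31+59)%997=984 h(14,21)=(14*31+21)%997=455 h(96,8)=(96*31+8)%997=990 h(80,80)=(80*31+80)%997=566 -> [984, 455, 990, 566]
  L2: h(984,455)=(984*31+455)%997=52 h(990,566)=(990*31+566)%997=349 -> [52, 349]
  L3: h(52,349)=(52*31+349)%997=964 -> [964]
  root = 964 == target 964  ** MATCH **
Candidate C: set leaf[0] = 64 -> leaves = [64, 22, 14, 21, 96, 8, 80]
  L0: [64, 22, 14, 21, 96, 8, 80]
  L1: h(64,22)=(64*31+22)%997=12 h(14,21)=(14*31+21)%997=455 h(96,8)=(96*31+8)%997=990 h(80,80)=(80*31+80)%997=566 -> [12, 455, 990, 566]
  L2: h(12,455)=(12*31+455)%997=827 h(990,566)=(990*31+566)%997=349 -> [827, 349]
  L3: h(827,349)=(827*31+349)%997=64 -> [64]
  root = 64 != target 964
Candidate D: set leaf[1] = 56 -> leaves = [62, 56, 14, 21, 96, 8, 80]
  L0: [62, 56, 14, 21, 96, 8, 80]
  L1: h(62,56)=(62*31+56)%997=981 h(14,21)=(14*31+21)%997=455 h(96,8)=(96*31+8)%997=990 h(80,80)=(80*31+80)%997=566 -> [981, 455, 990, 566]
  L2: h(981,455)=(981*31+455)%997=956 h(990,566)=(990*31+566)%997=349 -> [956, 349]
  L3: h(956,349)=(956*31+349)%997=75 -> [75]
  root = 75 != target 964
Candidate B produces the target root.

Answer: B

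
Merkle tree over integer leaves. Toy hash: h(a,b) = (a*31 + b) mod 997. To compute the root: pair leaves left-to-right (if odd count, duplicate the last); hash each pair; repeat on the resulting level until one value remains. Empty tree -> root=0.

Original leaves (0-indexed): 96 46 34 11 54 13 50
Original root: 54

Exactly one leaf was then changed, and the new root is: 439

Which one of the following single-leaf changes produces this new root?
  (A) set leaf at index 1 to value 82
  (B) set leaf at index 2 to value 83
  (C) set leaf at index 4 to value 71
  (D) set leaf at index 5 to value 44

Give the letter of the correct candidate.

Answer: C

Derivation:
Original leaves: [96, 46, 34, 11, 54, 13, 50]
Target new root: 439
Try each candidate change and compute the resulting root:
Candidate A: set leaf[1] = 82 -> leaves = [96, 82, 34, 11, 54, 13, 50]
  L0: [96, 82, 34, 11, 54, 13, 50]
  L1: h(96,82)=(96*31+82)%997=67 h(34,11)=(34*31+11)%997=68 h(54,13)=(54*31+13)%997=690 h(50,50)=(50*31+50)%997=603 -> [67, 68, 690, 603]
  L2: h(67,68)=(67*31+68)%997=151 h(690,603)=(690*31+603)%997=59 -> [151, 59]
  L3: h(151,59)=(151*31+59)%997=752 -> [752]
  root = 752 != target 439
Candidate B: set leaf[2] = 83 -> leaves = [96, 46, 83, 11, 54, 13, 50]
  L0: [96, 46, 83, 11, 54, 13, 50]
  L1: h(96,46)=(96*31+46)%997=31 h(83,11)=(83*31+11)%997=590 h(54,13)=(54*31+13)%997=690 h(50,50)=(50*31+50)%997=603 -> [31, 590, 690, 603]
  L2: h(31,590)=(31*31+590)%997=554 h(690,603)=(690*31+603)%997=59 -> [554, 59]
  L3: h(554,59)=(554*31+59)%997=284 -> [284]
  root = 284 != target 439
Candidate C: set leaf[4] = 71 -> leaves = [96, 46, 34, 11, 71, 13, 50]
  L0: [96, 46, 34, 11, 71, 13, 50]
  L1: h(96,46)=(96*31+46)%997=31 h(34,11)=(34*31+11)%997=68 h(71,13)=(71*31+13)%997=220 h(50,50)=(50*31+50)%997=603 -> [31, 68, 220, 603]
  L2: h(31,68)=(31*31+68)%997=32 h(220,603)=(220*31+603)%997=444 -> [32, 444]
  L3: h(32,444)=(32*31+444)%997=439 -> [439]
  root = 439 == target 439  ** MATCH **
Candidate D: set leaf[5] = 44 -> leaves = [96, 46, 34, 11, 54, 44, 50]
  L0: [96, 46, 34, 11, 54, 44, 50]
  L1: h(96,46)=(96*31+46)%997=31 h(34,11)=(34*31+11)%997=68 h(54,44)=(54*31+44)%997=721 h(50,50)=(50*31+50)%997=603 -> [31, 68, 721, 603]
  L2: h(31,68)=(31*31+68)%997=32 h(721,603)=(721*31+603)%997=23 -> [32, 23]
  L3: h(32,23)=(32*31+23)%997=18 -> [18]
  root = 18 != target 439
Candidate C produces the target root.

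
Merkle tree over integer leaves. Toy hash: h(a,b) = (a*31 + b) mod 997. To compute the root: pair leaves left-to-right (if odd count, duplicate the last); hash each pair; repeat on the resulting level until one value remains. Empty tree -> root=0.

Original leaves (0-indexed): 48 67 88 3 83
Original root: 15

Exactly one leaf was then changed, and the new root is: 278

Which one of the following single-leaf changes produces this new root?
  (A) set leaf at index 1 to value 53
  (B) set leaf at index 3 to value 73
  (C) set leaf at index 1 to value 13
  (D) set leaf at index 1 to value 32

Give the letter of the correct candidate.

Answer: D

Derivation:
Original leaves: [48, 67, 88, 3, 83]
Target new root: 278
Try each candidate change and compute the resulting root:
Candidate A: set leaf[1] = 53 -> leaves = [48, 53, 88, 3, 83]
  L0: [48, 53, 88, 3, 83]
  L1: h(48,53)=(48*31+53)%997=544 h(88,3)=(88*31+3)%997=737 h(83,83)=(83*31+83)%997=662 -> [544, 737, 662]
  L2: h(544,737)=(544*31+737)%997=652 h(662,662)=(662*31+662)%997=247 -> [652, 247]
  L3: h(652,247)=(652*31+247)%997=519 -> [519]
  root = 519 != target 278
Candidate B: set leaf[3] = 73 -> leaves = [48, 67, 88, 73, 83]
  L0: [48, 67, 88, 73, 83]
  L1: h(48,67)=(48*31+67)%997=558 h(88,73)=(88*31+73)%997=807 h(83,83)=(83*31+83)%997=662 -> [558, 807, 662]
  L2: h(558,807)=(558*31+807)%997=159 h(662,662)=(662*31+662)%997=247 -> [159, 247]
  L3: h(159,247)=(159*31+247)%997=191 -> [191]
  root = 191 != target 278
Candidate C: set leaf[1] = 13 -> leaves = [48, 13, 88, 3, 83]
  L0: [48, 13, 88, 3, 83]
  L1: h(48,13)=(48*31+13)%997=504 h(88,3)=(88*31+3)%997=737 h(83,83)=(83*31+83)%997=662 -> [504, 737, 662]
  L2: h(504,737)=(504*31+737)%997=409 h(662,662)=(662*31+662)%997=247 -> [409, 247]
  L3: h(409,247)=(409*31+247)%997=962 -> [962]
  root = 962 != target 278
Candidate D: set leaf[1] = 32 -> leaves = [48, 32, 88, 3, 83]
  L0: [48, 32, 88, 3, 83]
  L1: h(48,32)=(48*31+32)%997=523 h(88,3)=(88*31+3)%997=737 h(83,83)=(83*31+83)%997=662 -> [523, 737, 662]
  L2: h(523,737)=(523*31+737)%997=1 h(662,662)=(662*31+662)%997=247 -> [1, 247]
  L3: h(1,247)=(1*31+247)%997=278 -> [278]
  root = 278 == target 278  ** MATCH **
Candidate D produces the target root.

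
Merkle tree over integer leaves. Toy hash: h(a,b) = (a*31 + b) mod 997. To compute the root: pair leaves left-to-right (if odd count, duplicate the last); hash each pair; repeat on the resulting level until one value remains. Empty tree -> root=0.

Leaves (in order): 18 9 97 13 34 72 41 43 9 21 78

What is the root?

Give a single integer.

Answer: 83

Derivation:
L0: [18, 9, 97, 13, 34, 72, 41, 43, 9, 21, 78]
L1: h(18,9)=(18*31+9)%997=567 h(97,13)=(97*31+13)%997=29 h(34,72)=(34*31+72)%997=129 h(41,43)=(41*31+43)%997=317 h(9,21)=(9*31+21)%997=300 h(78,78)=(78*31+78)%997=502 -> [567, 29, 129, 317, 300, 502]
L2: h(567,29)=(567*31+29)%997=657 h(129,317)=(129*31+317)%997=328 h(300,502)=(300*31+502)%997=829 -> [657, 328, 829]
L3: h(657,328)=(657*31+328)%997=755 h(829,829)=(829*31+829)%997=606 -> [755, 606]
L4: h(755,606)=(755*31+606)%997=83 -> [83]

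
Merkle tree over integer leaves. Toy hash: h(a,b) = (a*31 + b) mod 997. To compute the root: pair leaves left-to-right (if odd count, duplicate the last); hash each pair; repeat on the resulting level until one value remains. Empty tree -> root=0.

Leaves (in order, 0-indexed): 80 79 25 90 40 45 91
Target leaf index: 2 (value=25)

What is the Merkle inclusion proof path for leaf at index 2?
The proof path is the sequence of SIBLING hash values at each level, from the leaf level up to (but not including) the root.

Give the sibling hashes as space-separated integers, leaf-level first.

L0 (leaves): [80, 79, 25, 90, 40, 45, 91], target index=2
L1: h(80,79)=(80*31+79)%997=565 [pair 0] h(25,90)=(25*31+90)%997=865 [pair 1] h(40,45)=(40*31+45)%997=288 [pair 2] h(91,91)=(91*31+91)%997=918 [pair 3] -> [565, 865, 288, 918]
  Sibling for proof at L0: 90
L2: h(565,865)=(565*31+865)%997=434 [pair 0] h(288,918)=(288*31+918)%997=873 [pair 1] -> [434, 873]
  Sibling for proof at L1: 565
L3: h(434,873)=(434*31+873)%997=369 [pair 0] -> [369]
  Sibling for proof at L2: 873
Root: 369
Proof path (sibling hashes from leaf to root): [90, 565, 873]

Answer: 90 565 873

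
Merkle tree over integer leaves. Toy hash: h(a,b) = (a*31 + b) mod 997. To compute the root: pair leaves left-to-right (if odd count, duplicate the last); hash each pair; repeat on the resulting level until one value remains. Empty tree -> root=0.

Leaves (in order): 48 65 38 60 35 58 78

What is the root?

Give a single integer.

L0: [48, 65, 38, 60, 35, 58, 78]
L1: h(48,65)=(48*31+65)%997=556 h(38,60)=(38*31+60)%997=241 h(35,58)=(35*31+58)%997=146 h(78,78)=(78*31+78)%997=502 -> [556, 241, 146, 502]
L2: h(556,241)=(556*31+241)%997=528 h(146,502)=(146*31+502)%997=43 -> [528, 43]
L3: h(528,43)=(528*31+43)%997=459 -> [459]

Answer: 459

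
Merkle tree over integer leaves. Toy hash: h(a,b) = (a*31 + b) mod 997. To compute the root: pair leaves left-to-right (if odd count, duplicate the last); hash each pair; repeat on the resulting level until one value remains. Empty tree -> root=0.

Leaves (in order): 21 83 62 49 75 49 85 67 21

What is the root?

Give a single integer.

Answer: 711

Derivation:
L0: [21, 83, 62, 49, 75, 49, 85, 67, 21]
L1: h(21,83)=(21*31+83)%997=734 h(62,49)=(62*31+49)%997=974 h(75,49)=(75*31+49)%997=380 h(85,67)=(85*31+67)%997=708 h(21,21)=(21*31+21)%997=672 -> [734, 974, 380, 708, 672]
L2: h(734,974)=(734*31+974)%997=797 h(380,708)=(380*31+708)%997=524 h(672,672)=(672*31+672)%997=567 -> [797, 524, 567]
L3: h(797,524)=(797*31+524)%997=306 h(567,567)=(567*31+567)%997=198 -> [306, 198]
L4: h(306,198)=(306*31+198)%997=711 -> [711]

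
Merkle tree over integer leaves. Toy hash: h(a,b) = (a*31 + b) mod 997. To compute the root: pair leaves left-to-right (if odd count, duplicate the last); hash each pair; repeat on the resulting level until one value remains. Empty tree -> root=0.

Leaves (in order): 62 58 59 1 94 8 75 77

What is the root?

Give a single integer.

L0: [62, 58, 59, 1, 94, 8, 75, 77]
L1: h(62,58)=(62*31+58)%997=983 h(59,1)=(59*31+1)%997=833 h(94,8)=(94*31+8)%997=928 h(75,77)=(75*31+77)%997=408 -> [983, 833, 928, 408]
L2: h(983,833)=(983*31+833)%997=399 h(928,408)=(928*31+408)%997=263 -> [399, 263]
L3: h(399,263)=(399*31+263)%997=668 -> [668]

Answer: 668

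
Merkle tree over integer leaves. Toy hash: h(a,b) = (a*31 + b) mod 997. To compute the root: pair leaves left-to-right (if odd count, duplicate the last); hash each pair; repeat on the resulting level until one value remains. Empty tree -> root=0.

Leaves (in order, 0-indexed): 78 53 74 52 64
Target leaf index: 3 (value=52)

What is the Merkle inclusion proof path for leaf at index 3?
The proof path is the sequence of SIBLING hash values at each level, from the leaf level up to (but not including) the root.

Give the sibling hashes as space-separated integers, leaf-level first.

Answer: 74 477 731

Derivation:
L0 (leaves): [78, 53, 74, 52, 64], target index=3
L1: h(78,53)=(78*31+53)%997=477 [pair 0] h(74,52)=(74*31+52)%997=352 [pair 1] h(64,64)=(64*31+64)%997=54 [pair 2] -> [477, 352, 54]
  Sibling for proof at L0: 74
L2: h(477,352)=(477*31+352)%997=184 [pair 0] h(54,54)=(54*31+54)%997=731 [pair 1] -> [184, 731]
  Sibling for proof at L1: 477
L3: h(184,731)=(184*31+731)%997=453 [pair 0] -> [453]
  Sibling for proof at L2: 731
Root: 453
Proof path (sibling hashes from leaf to root): [74, 477, 731]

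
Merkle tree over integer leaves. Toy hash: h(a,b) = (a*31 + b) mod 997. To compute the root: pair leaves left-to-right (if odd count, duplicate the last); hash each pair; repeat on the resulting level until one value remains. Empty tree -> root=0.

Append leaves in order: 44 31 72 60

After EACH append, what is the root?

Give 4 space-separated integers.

Answer: 44 398 684 672

Derivation:
After append 44 (leaves=[44]):
  L0: [44]
  root=44
After append 31 (leaves=[44, 31]):
  L0: [44, 31]
  L1: h(44,31)=(44*31+31)%997=398 -> [398]
  root=398
After append 72 (leaves=[44, 31, 72]):
  L0: [44, 31, 72]
  L1: h(44,31)=(44*31+31)%997=398 h(72,72)=(72*31+72)%997=310 -> [398, 310]
  L2: h(398,310)=(398*31+310)%997=684 -> [684]
  root=684
After append 60 (leaves=[44, 31, 72, 60]):
  L0: [44, 31, 72, 60]
  L1: h(44,31)=(44*31+31)%997=398 h(72,60)=(72*31+60)%997=298 -> [398, 298]
  L2: h(398,298)=(398*31+298)%997=672 -> [672]
  root=672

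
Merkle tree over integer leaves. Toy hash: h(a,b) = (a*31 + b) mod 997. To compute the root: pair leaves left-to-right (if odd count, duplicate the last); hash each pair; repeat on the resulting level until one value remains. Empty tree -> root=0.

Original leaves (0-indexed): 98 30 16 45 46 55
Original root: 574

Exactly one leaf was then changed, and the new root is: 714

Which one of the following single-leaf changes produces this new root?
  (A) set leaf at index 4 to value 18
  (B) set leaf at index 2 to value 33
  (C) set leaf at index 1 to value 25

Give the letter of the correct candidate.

Original leaves: [98, 30, 16, 45, 46, 55]
Target new root: 714
Try each candidate change and compute the resulting root:
Candidate A: set leaf[4] = 18 -> leaves = [98, 30, 16, 45, 18, 55]
  L0: [98, 30, 16, 45, 18, 55]
  L1: h(98,30)=(98*31+30)%997=77 h(16,45)=(16*31+45)%997=541 h(18,55)=(18*31+55)%997=613 -> [77, 541, 613]
  L2: h(77,541)=(77*31+541)%997=934 h(613,613)=(613*31+613)%997=673 -> [934, 673]
  L3: h(934,673)=(934*31+673)%997=714 -> [714]
  root = 714 == target 714  ** MATCH **
Candidate B: set leaf[2] = 33 -> leaves = [98, 30, 33, 45, 46, 55]
  L0: [98, 30, 33, 45, 46, 55]
  L1: h(98,30)=(98*31+30)%997=77 h(33,45)=(33*31+45)%997=71 h(46,55)=(46*31+55)%997=484 -> [77, 71, 484]
  L2: h(77,71)=(77*31+71)%997=464 h(484,484)=(484*31+484)%997=533 -> [464, 533]
  L3: h(464,533)=(464*31+533)%997=959 -> [959]
  root = 959 != target 714
Candidate C: set leaf[1] = 25 -> leaves = [98, 25, 16, 45, 46, 55]
  L0: [98, 25, 16, 45, 46, 55]
  L1: h(98,25)=(98*31+25)%997=72 h(16,45)=(16*31+45)%997=541 h(46,55)=(46*31+55)%997=484 -> [72, 541, 484]
  L2: h(72,541)=(72*31+541)%997=779 h(484,484)=(484*31+484)%997=533 -> [779, 533]
  L3: h(779,533)=(779*31+533)%997=754 -> [754]
  root = 754 != target 714
Candidate A produces the target root.

Answer: A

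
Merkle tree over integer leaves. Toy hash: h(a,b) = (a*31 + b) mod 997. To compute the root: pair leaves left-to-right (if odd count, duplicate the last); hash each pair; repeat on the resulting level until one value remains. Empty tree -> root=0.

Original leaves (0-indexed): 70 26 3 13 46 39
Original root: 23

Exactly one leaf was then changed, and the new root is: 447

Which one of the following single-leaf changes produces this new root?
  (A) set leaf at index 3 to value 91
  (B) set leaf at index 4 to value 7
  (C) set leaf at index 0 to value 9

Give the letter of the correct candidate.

Original leaves: [70, 26, 3, 13, 46, 39]
Target new root: 447
Try each candidate change and compute the resulting root:
Candidate A: set leaf[3] = 91 -> leaves = [70, 26, 3, 91, 46, 39]
  L0: [70, 26, 3, 91, 46, 39]
  L1: h(70,26)=(70*31+26)%997=202 h(3,91)=(3*31+91)%997=184 h(46,39)=(46*31+39)%997=468 -> [202, 184, 468]
  L2: h(202,184)=(202*31+184)%997=464 h(468,468)=(468*31+468)%997=21 -> [464, 21]
  L3: h(464,21)=(464*31+21)%997=447 -> [447]
  root = 447 == target 447  ** MATCH **
Candidate B: set leaf[4] = 7 -> leaves = [70, 26, 3, 13, 7, 39]
  L0: [70, 26, 3, 13, 7, 39]
  L1: h(70,26)=(70*31+26)%997=202 h(3,13)=(3*31+13)%997=106 h(7,39)=(7*31+39)%997=256 -> [202, 106, 256]
  L2: h(202,106)=(202*31+106)%997=386 h(256,256)=(256*31+256)%997=216 -> [386, 216]
  L3: h(386,216)=(386*31+216)%997=218 -> [218]
  root = 218 != target 447
Candidate C: set leaf[0] = 9 -> leaves = [9, 26, 3, 13, 46, 39]
  L0: [9, 26, 3, 13, 46, 39]
  L1: h(9,26)=(9*31+26)%997=305 h(3,13)=(3*31+13)%997=106 h(46,39)=(46*31+39)%997=468 -> [305, 106, 468]
  L2: h(305,106)=(305*31+106)%997=588 h(468,468)=(468*31+468)%997=21 -> [588, 21]
  L3: h(588,21)=(588*31+21)%997=303 -> [303]
  root = 303 != target 447
Candidate A produces the target root.

Answer: A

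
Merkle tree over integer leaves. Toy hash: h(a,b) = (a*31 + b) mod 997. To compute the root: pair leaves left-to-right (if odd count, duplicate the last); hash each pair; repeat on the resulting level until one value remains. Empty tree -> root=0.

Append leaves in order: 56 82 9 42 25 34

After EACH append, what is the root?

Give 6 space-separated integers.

After append 56 (leaves=[56]):
  L0: [56]
  root=56
After append 82 (leaves=[56, 82]):
  L0: [56, 82]
  L1: h(56,82)=(56*31+82)%997=821 -> [821]
  root=821
After append 9 (leaves=[56, 82, 9]):
  L0: [56, 82, 9]
  L1: h(56,82)=(56*31+82)%997=821 h(9,9)=(9*31+9)%997=288 -> [821, 288]
  L2: h(821,288)=(821*31+288)%997=814 -> [814]
  root=814
After append 42 (leaves=[56, 82, 9, 42]):
  L0: [56, 82, 9, 42]
  L1: h(56,82)=(56*31+82)%997=821 h(9,42)=(9*31+42)%997=321 -> [821, 321]
  L2: h(821,321)=(821*31+321)%997=847 -> [847]
  root=847
After append 25 (leaves=[56, 82, 9, 42, 25]):
  L0: [56, 82, 9, 42, 25]
  L1: h(56,82)=(56*31+82)%997=821 h(9,42)=(9*31+42)%997=321 h(25,25)=(25*31+25)%997=800 -> [821, 321, 800]
  L2: h(821,321)=(821*31+321)%997=847 h(800,800)=(800*31+800)%997=675 -> [847, 675]
  L3: h(847,675)=(847*31+675)%997=13 -> [13]
  root=13
After append 34 (leaves=[56, 82, 9, 42, 25, 34]):
  L0: [56, 82, 9, 42, 25, 34]
  L1: h(56,82)=(56*31+82)%997=821 h(9,42)=(9*31+42)%997=321 h(25,34)=(25*31+34)%997=809 -> [821, 321, 809]
  L2: h(821,321)=(821*31+321)%997=847 h(809,809)=(809*31+809)%997=963 -> [847, 963]
  L3: h(847,963)=(847*31+963)%997=301 -> [301]
  root=301

Answer: 56 821 814 847 13 301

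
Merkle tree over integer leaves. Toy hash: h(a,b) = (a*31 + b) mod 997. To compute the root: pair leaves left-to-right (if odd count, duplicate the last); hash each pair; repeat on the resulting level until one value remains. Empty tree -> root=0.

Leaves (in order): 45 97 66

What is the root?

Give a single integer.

Answer: 508

Derivation:
L0: [45, 97, 66]
L1: h(45,97)=(45*31+97)%997=495 h(66,66)=(66*31+66)%997=118 -> [495, 118]
L2: h(495,118)=(495*31+118)%997=508 -> [508]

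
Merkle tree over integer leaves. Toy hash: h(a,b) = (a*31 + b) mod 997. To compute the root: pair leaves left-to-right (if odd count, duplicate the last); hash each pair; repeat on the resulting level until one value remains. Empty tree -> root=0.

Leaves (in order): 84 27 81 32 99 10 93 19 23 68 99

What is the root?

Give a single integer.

Answer: 962

Derivation:
L0: [84, 27, 81, 32, 99, 10, 93, 19, 23, 68, 99]
L1: h(84,27)=(84*31+27)%997=637 h(81,32)=(81*31+32)%997=549 h(99,10)=(99*31+10)%997=88 h(93,19)=(93*31+19)%997=908 h(23,68)=(23*31+68)%997=781 h(99,99)=(99*31+99)%997=177 -> [637, 549, 88, 908, 781, 177]
L2: h(637,549)=(637*31+549)%997=356 h(88,908)=(88*31+908)%997=645 h(781,177)=(781*31+177)%997=460 -> [356, 645, 460]
L3: h(356,645)=(356*31+645)%997=714 h(460,460)=(460*31+460)%997=762 -> [714, 762]
L4: h(714,762)=(714*31+762)%997=962 -> [962]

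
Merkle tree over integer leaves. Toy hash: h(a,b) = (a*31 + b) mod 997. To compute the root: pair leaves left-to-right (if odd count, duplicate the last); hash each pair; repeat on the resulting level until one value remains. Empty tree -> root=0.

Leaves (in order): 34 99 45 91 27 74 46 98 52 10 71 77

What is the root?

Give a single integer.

L0: [34, 99, 45, 91, 27, 74, 46, 98, 52, 10, 71, 77]
L1: h(34,99)=(34*31+99)%997=156 h(45,91)=(45*31+91)%997=489 h(27,74)=(27*31+74)%997=911 h(46,98)=(46*31+98)%997=527 h(52,10)=(52*31+10)%997=625 h(71,77)=(71*31+77)%997=284 -> [156, 489, 911, 527, 625, 284]
L2: h(156,489)=(156*31+489)%997=340 h(911,527)=(911*31+527)%997=852 h(625,284)=(625*31+284)%997=716 -> [340, 852, 716]
L3: h(340,852)=(340*31+852)%997=425 h(716,716)=(716*31+716)%997=978 -> [425, 978]
L4: h(425,978)=(425*31+978)%997=195 -> [195]

Answer: 195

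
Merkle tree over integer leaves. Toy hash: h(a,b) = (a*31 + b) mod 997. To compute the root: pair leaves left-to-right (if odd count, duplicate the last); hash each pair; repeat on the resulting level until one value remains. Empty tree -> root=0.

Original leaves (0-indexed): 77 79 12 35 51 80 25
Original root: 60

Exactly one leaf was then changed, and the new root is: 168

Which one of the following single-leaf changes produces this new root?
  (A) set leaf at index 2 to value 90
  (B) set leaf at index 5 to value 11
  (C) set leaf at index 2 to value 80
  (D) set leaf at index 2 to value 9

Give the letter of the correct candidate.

Original leaves: [77, 79, 12, 35, 51, 80, 25]
Target new root: 168
Try each candidate change and compute the resulting root:
Candidate A: set leaf[2] = 90 -> leaves = [77, 79, 90, 35, 51, 80, 25]
  L0: [77, 79, 90, 35, 51, 80, 25]
  L1: h(77,79)=(77*31+79)%997=472 h(90,35)=(90*31+35)%997=831 h(51,80)=(51*31+80)%997=664 h(25,25)=(25*31+25)%997=800 -> [472, 831, 664, 800]
  L2: h(472,831)=(472*31+831)%997=508 h(664,800)=(664*31+800)%997=447 -> [508, 447]
  L3: h(508,447)=(508*31+447)%997=243 -> [243]
  root = 243 != target 168
Candidate B: set leaf[5] = 11 -> leaves = [77, 79, 12, 35, 51, 11, 25]
  L0: [77, 79, 12, 35, 51, 11, 25]
  L1: h(77,79)=(77*31+79)%997=472 h(12,35)=(12*31+35)%997=407 h(51,11)=(51*31+11)%997=595 h(25,25)=(25*31+25)%997=800 -> [472, 407, 595, 800]
  L2: h(472,407)=(472*31+407)%997=84 h(595,800)=(595*31+800)%997=302 -> [84, 302]
  L3: h(84,302)=(84*31+302)%997=912 -> [912]
  root = 912 != target 168
Candidate C: set leaf[2] = 80 -> leaves = [77, 79, 80, 35, 51, 80, 25]
  L0: [77, 79, 80, 35, 51, 80, 25]
  L1: h(77,79)=(77*31+79)%997=472 h(80,35)=(80*31+35)%997=521 h(51,80)=(51*31+80)%997=664 h(25,25)=(25*31+25)%997=800 -> [472, 521, 664, 800]
  L2: h(472,521)=(472*31+521)%997=198 h(664,800)=(664*31+800)%997=447 -> [198, 447]
  L3: h(198,447)=(198*31+447)%997=603 -> [603]
  root = 603 != target 168
Candidate D: set leaf[2] = 9 -> leaves = [77, 79, 9, 35, 51, 80, 25]
  L0: [77, 79, 9, 35, 51, 80, 25]
  L1: h(77,79)=(77*31+79)%997=472 h(9,35)=(9*31+35)%997=314 h(51,80)=(51*31+80)%997=664 h(25,25)=(25*31+25)%997=800 -> [472, 314, 664, 800]
  L2: h(472,314)=(472*31+314)%997=988 h(664,800)=(664*31+800)%997=447 -> [988, 447]
  L3: h(988,447)=(988*31+447)%997=168 -> [168]
  root = 168 == target 168  ** MATCH **
Candidate D produces the target root.

Answer: D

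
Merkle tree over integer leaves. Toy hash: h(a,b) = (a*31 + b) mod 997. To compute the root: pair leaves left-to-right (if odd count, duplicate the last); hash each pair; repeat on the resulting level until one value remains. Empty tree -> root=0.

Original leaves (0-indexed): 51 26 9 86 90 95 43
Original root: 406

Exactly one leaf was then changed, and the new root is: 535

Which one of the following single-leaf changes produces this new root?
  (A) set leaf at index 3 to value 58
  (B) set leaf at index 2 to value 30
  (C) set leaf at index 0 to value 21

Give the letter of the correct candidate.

Original leaves: [51, 26, 9, 86, 90, 95, 43]
Target new root: 535
Try each candidate change and compute the resulting root:
Candidate A: set leaf[3] = 58 -> leaves = [51, 26, 9, 58, 90, 95, 43]
  L0: [51, 26, 9, 58, 90, 95, 43]
  L1: h(51,26)=(51*31+26)%997=610 h(9,58)=(9*31+58)%997=337 h(90,95)=(90*31+95)%997=891 h(43,43)=(43*31+43)%997=379 -> [610, 337, 891, 379]
  L2: h(610,337)=(610*31+337)%997=304 h(891,379)=(891*31+379)%997=84 -> [304, 84]
  L3: h(304,84)=(304*31+84)%997=535 -> [535]
  root = 535 == target 535  ** MATCH **
Candidate B: set leaf[2] = 30 -> leaves = [51, 26, 30, 86, 90, 95, 43]
  L0: [51, 26, 30, 86, 90, 95, 43]
  L1: h(51,26)=(51*31+26)%997=610 h(30,86)=(30*31+86)%997=19 h(90,95)=(90*31+95)%997=891 h(43,43)=(43*31+43)%997=379 -> [610, 19, 891, 379]
  L2: h(610,19)=(610*31+19)%997=983 h(891,379)=(891*31+379)%997=84 -> [983, 84]
  L3: h(983,84)=(983*31+84)%997=647 -> [647]
  root = 647 != target 535
Candidate C: set leaf[0] = 21 -> leaves = [21, 26, 9, 86, 90, 95, 43]
  L0: [21, 26, 9, 86, 90, 95, 43]
  L1: h(21,26)=(21*31+26)%997=677 h(9,86)=(9*31+86)%997=365 h(90,95)=(90*31+95)%997=891 h(43,43)=(43*31+43)%997=379 -> [677, 365, 891, 379]
  L2: h(677,365)=(677*31+365)%997=415 h(891,379)=(891*31+379)%997=84 -> [415, 84]
  L3: h(415,84)=(415*31+84)%997=985 -> [985]
  root = 985 != target 535
Candidate A produces the target root.

Answer: A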